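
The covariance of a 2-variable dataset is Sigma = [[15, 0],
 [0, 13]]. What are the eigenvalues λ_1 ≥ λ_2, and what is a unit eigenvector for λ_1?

Step 1 — characteristic polynomial of 2×2 Sigma:
  det(Sigma - λI) = λ² - trace · λ + det = 0.
  trace = 15 + 13 = 28, det = 15·13 - (0)² = 195.
Step 2 — discriminant:
  Δ = trace² - 4·det = 784 - 780 = 4.
Step 3 — eigenvalues:
  λ = (trace ± √Δ)/2 = (28 ± 2)/2,
  λ_1 = 15,  λ_2 = 13.

Step 4 — unit eigenvector for λ_1: Sigma is diagonal, so its eigenvectors are the coordinate axes. λ_1 = 15 is the diagonal entry on the first coordinate axis, hence
  v_1 = (1, 0) (||v_1|| = 1).

λ_1 = 15,  λ_2 = 13;  v_1 ≈ (1, 0)


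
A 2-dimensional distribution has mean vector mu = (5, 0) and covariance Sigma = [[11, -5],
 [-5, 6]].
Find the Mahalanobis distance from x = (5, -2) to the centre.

Step 1 — centre the observation: (x - mu) = (0, -2).

Step 2 — invert Sigma. det(Sigma) = 11·6 - (-5)² = 41.
  Sigma^{-1} = (1/det) · [[d, -b], [-b, a]] = [[0.1463, 0.122],
 [0.122, 0.2683]].

Step 3 — form the quadratic (x - mu)^T · Sigma^{-1} · (x - mu):
  Sigma^{-1} · (x - mu) = (-0.2439, -0.5366).
  (x - mu)^T · [Sigma^{-1} · (x - mu)] = (0)·(-0.2439) + (-2)·(-0.5366) = 1.0732.

Step 4 — take square root: d = √(1.0732) ≈ 1.0359.

d(x, mu) = √(1.0732) ≈ 1.0359


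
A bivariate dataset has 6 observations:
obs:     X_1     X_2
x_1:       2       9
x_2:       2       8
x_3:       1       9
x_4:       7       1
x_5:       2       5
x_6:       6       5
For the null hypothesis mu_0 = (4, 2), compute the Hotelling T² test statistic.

Step 1 — sample mean vector:
  mean(X_1) = (2 + 2 + 1 + 7 + 2 + 6) / 6 = 20/6 = 3.3333
  mean(X_2) = (9 + 8 + 9 + 1 + 5 + 5) / 6 = 37/6 = 6.1667
  x̄ = (3.3333, 6.1667),  deviation x̄ - mu_0 = (3.3333, 6.1667) - (4, 2) = (-0.6667, 4.1667).

Step 2 — sample covariance matrix, S[i,j] = (1/(n-1)) · Σ_k (x_{k,i} - mean_i) · (x_{k,j} - mean_j), divisor n-1 = 5:
  S[X_1,X_1] = ((-1.3333)·(-1.3333) + (-1.3333)·(-1.3333) + (-2.3333)·(-2.3333) + (3.6667)·(3.6667) + (-1.3333)·(-1.3333) + (2.6667)·(2.6667)) / 5 = 31.3333/5 = 6.2667
  S[X_1,X_2] = ((-1.3333)·(2.8333) + (-1.3333)·(1.8333) + (-2.3333)·(2.8333) + (3.6667)·(-5.1667) + (-1.3333)·(-1.1667) + (2.6667)·(-1.1667)) / 5 = -33.3333/5 = -6.6667
  S[X_2,X_2] = ((2.8333)·(2.8333) + (1.8333)·(1.8333) + (2.8333)·(2.8333) + (-5.1667)·(-5.1667) + (-1.1667)·(-1.1667) + (-1.1667)·(-1.1667)) / 5 = 48.8333/5 = 9.7667
  S = [[6.2667, -6.6667],
 [-6.6667, 9.7667]].

Step 3 — invert S. det(S) = 6.2667·9.7667 - (-6.6667)² = 16.76.
  S^{-1} = (1/det) · [[d, -b], [-b, a]] = [[0.5827, 0.3978],
 [0.3978, 0.3739]].

Step 4 — quadratic form (x̄ - mu_0)^T · S^{-1} · (x̄ - mu_0):
  S^{-1} · (x̄ - mu_0) = (1.2689, 1.2928),
  (x̄ - mu_0)^T · [...] = (-0.6667)·(1.2689) + (4.1667)·(1.2928) = 4.5406.

Step 5 — scale by n: T² = 6 · 4.5406 = 27.2434.

T² ≈ 27.2434


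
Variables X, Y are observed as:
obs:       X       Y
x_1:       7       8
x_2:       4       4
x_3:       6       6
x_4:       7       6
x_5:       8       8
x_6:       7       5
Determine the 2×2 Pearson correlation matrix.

Step 1 — column means:
  mean(X) = (7 + 4 + 6 + 7 + 8 + 7) / 6 = 39/6 = 6.5
  mean(Y) = (8 + 4 + 6 + 6 + 8 + 5) / 6 = 37/6 = 6.1667

Step 2 — sample variances and covariances s[i,j] = (1/(n-1)) · Σ_k (x_{k,i} - mean_i) · (x_{k,j} - mean_j), with n-1 = 5:
  s[X,X] = ((0.5)·(0.5) + (-2.5)·(-2.5) + (-0.5)·(-0.5) + (0.5)·(0.5) + (1.5)·(1.5) + (0.5)·(0.5)) / 5 = 9.5/5 = 1.9
  s[X,Y] = ((0.5)·(1.8333) + (-2.5)·(-2.1667) + (-0.5)·(-0.1667) + (0.5)·(-0.1667) + (1.5)·(1.8333) + (0.5)·(-1.1667)) / 5 = 8.5/5 = 1.7
  s[Y,Y] = ((1.8333)·(1.8333) + (-2.1667)·(-2.1667) + (-0.1667)·(-0.1667) + (-0.1667)·(-0.1667) + (1.8333)·(1.8333) + (-1.1667)·(-1.1667)) / 5 = 12.8333/5 = 2.5667
  Sample standard deviations s_i = √(s[i,i]):
  s(X) = √(1.9) = 1.3784
  s(Y) = √(2.5667) = 1.6021

Step 3 — r_{ij} = s_{ij} / (s_i · s_j):
  r[X,X] = 1 (diagonal).
  r[X,Y] = 1.7 / (1.3784 · 1.6021) = 1.7 / 2.2083 = 0.7698
  r[Y,Y] = 1 (diagonal).

R is symmetric with unit diagonal. Assembling:

R = [[1, 0.7698],
 [0.7698, 1]]


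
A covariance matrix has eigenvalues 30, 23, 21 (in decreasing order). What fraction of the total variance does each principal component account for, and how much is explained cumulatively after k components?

Step 1 — total variance = trace(Sigma) = Σ λ_i = 30 + 23 + 21 = 74.

Step 2 — fraction explained by component i = λ_i / Σ λ:
  PC1: 30/74 = 0.4054
  PC2: 23/74 = 0.3108
  PC3: 21/74 = 0.2838

Step 3 — cumulative fraction after k components = (λ_1 + ... + λ_k) / Σ λ:
  k = 1: 30/74 = 0.4054
  k = 2: (30 + 23)/74 = 53/74 = 0.7162
  k = 3: (30 + 23 + 21)/74 = 74/74 = 1

Summary (fraction, with percent):

explained: PC1 0.4054 (40.54%), PC2 0.3108 (31.08%), PC3 0.2838 (28.38%);  cumulative: 0.4054, 0.7162, 1


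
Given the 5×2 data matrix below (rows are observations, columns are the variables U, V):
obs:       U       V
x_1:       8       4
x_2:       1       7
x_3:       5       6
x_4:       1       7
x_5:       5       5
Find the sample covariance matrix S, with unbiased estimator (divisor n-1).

Step 1 — column means:
  mean(U) = (8 + 1 + 5 + 1 + 5) / 5 = 20/5 = 4
  mean(V) = (4 + 7 + 6 + 7 + 5) / 5 = 29/5 = 5.8

Step 2 — sample covariance S[i,j] = (1/(n-1)) · Σ_k (x_{k,i} - mean_i) · (x_{k,j} - mean_j), with n-1 = 4.
  S[U,U] = ((4)·(4) + (-3)·(-3) + (1)·(1) + (-3)·(-3) + (1)·(1)) / 4 = 36/4 = 9
  S[U,V] = ((4)·(-1.8) + (-3)·(1.2) + (1)·(0.2) + (-3)·(1.2) + (1)·(-0.8)) / 4 = -15/4 = -3.75
  S[V,V] = ((-1.8)·(-1.8) + (1.2)·(1.2) + (0.2)·(0.2) + (1.2)·(1.2) + (-0.8)·(-0.8)) / 4 = 6.8/4 = 1.7

S is symmetric (S[j,i] = S[i,j]). Assembling:

S = [[9, -3.75],
 [-3.75, 1.7]]


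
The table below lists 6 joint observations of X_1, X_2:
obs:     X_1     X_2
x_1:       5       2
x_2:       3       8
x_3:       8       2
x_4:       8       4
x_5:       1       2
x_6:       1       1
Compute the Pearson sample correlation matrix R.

Step 1 — column means:
  mean(X_1) = (5 + 3 + 8 + 8 + 1 + 1) / 6 = 26/6 = 4.3333
  mean(X_2) = (2 + 8 + 2 + 4 + 2 + 1) / 6 = 19/6 = 3.1667

Step 2 — sample variances and covariances s[i,j] = (1/(n-1)) · Σ_k (x_{k,i} - mean_i) · (x_{k,j} - mean_j), with n-1 = 5:
  s[X_1,X_1] = ((0.6667)·(0.6667) + (-1.3333)·(-1.3333) + (3.6667)·(3.6667) + (3.6667)·(3.6667) + (-3.3333)·(-3.3333) + (-3.3333)·(-3.3333)) / 5 = 51.3333/5 = 10.2667
  s[X_1,X_2] = ((0.6667)·(-1.1667) + (-1.3333)·(4.8333) + (3.6667)·(-1.1667) + (3.6667)·(0.8333) + (-3.3333)·(-1.1667) + (-3.3333)·(-2.1667)) / 5 = 2.6667/5 = 0.5333
  s[X_2,X_2] = ((-1.1667)·(-1.1667) + (4.8333)·(4.8333) + (-1.1667)·(-1.1667) + (0.8333)·(0.8333) + (-1.1667)·(-1.1667) + (-2.1667)·(-2.1667)) / 5 = 32.8333/5 = 6.5667
  Sample standard deviations s_i = √(s[i,i]):
  s(X_1) = √(10.2667) = 3.2042
  s(X_2) = √(6.5667) = 2.5626

Step 3 — r_{ij} = s_{ij} / (s_i · s_j):
  r[X_1,X_1] = 1 (diagonal).
  r[X_1,X_2] = 0.5333 / (3.2042 · 2.5626) = 0.5333 / 8.2108 = 0.065
  r[X_2,X_2] = 1 (diagonal).

R is symmetric with unit diagonal. Assembling:

R = [[1, 0.065],
 [0.065, 1]]


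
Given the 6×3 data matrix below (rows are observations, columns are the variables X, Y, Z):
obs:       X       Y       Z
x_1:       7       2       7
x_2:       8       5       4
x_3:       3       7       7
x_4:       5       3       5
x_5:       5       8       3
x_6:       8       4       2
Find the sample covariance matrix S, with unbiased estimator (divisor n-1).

Step 1 — column means:
  mean(X) = (7 + 8 + 3 + 5 + 5 + 8) / 6 = 36/6 = 6
  mean(Y) = (2 + 5 + 7 + 3 + 8 + 4) / 6 = 29/6 = 4.8333
  mean(Z) = (7 + 4 + 7 + 5 + 3 + 2) / 6 = 28/6 = 4.6667

Step 2 — sample covariance S[i,j] = (1/(n-1)) · Σ_k (x_{k,i} - mean_i) · (x_{k,j} - mean_j), with n-1 = 5.
  S[X,X] = ((1)·(1) + (2)·(2) + (-3)·(-3) + (-1)·(-1) + (-1)·(-1) + (2)·(2)) / 5 = 20/5 = 4
  S[X,Y] = ((1)·(-2.8333) + (2)·(0.1667) + (-3)·(2.1667) + (-1)·(-1.8333) + (-1)·(3.1667) + (2)·(-0.8333)) / 5 = -12/5 = -2.4
  S[X,Z] = ((1)·(2.3333) + (2)·(-0.6667) + (-3)·(2.3333) + (-1)·(0.3333) + (-1)·(-1.6667) + (2)·(-2.6667)) / 5 = -10/5 = -2
  S[Y,Y] = ((-2.8333)·(-2.8333) + (0.1667)·(0.1667) + (2.1667)·(2.1667) + (-1.8333)·(-1.8333) + (3.1667)·(3.1667) + (-0.8333)·(-0.8333)) / 5 = 26.8333/5 = 5.3667
  S[Y,Z] = ((-2.8333)·(2.3333) + (0.1667)·(-0.6667) + (2.1667)·(2.3333) + (-1.8333)·(0.3333) + (3.1667)·(-1.6667) + (-0.8333)·(-2.6667)) / 5 = -5.3333/5 = -1.0667
  S[Z,Z] = ((2.3333)·(2.3333) + (-0.6667)·(-0.6667) + (2.3333)·(2.3333) + (0.3333)·(0.3333) + (-1.6667)·(-1.6667) + (-2.6667)·(-2.6667)) / 5 = 21.3333/5 = 4.2667

S is symmetric (S[j,i] = S[i,j]). Assembling:

S = [[4, -2.4, -2],
 [-2.4, 5.3667, -1.0667],
 [-2, -1.0667, 4.2667]]


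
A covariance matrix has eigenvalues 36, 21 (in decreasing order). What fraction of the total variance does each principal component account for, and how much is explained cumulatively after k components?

Step 1 — total variance = trace(Sigma) = Σ λ_i = 36 + 21 = 57.

Step 2 — fraction explained by component i = λ_i / Σ λ:
  PC1: 36/57 = 0.6316
  PC2: 21/57 = 0.3684

Step 3 — cumulative fraction after k components = (λ_1 + ... + λ_k) / Σ λ:
  k = 1: 36/57 = 0.6316
  k = 2: (36 + 21)/57 = 57/57 = 1

Summary (fraction, with percent):

explained: PC1 0.6316 (63.16%), PC2 0.3684 (36.84%);  cumulative: 0.6316, 1


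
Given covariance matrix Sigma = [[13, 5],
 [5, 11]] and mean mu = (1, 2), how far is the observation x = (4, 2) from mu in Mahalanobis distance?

Step 1 — centre the observation: (x - mu) = (3, 0).

Step 2 — invert Sigma. det(Sigma) = 13·11 - (5)² = 118.
  Sigma^{-1} = (1/det) · [[d, -b], [-b, a]] = [[0.0932, -0.0424],
 [-0.0424, 0.1102]].

Step 3 — form the quadratic (x - mu)^T · Sigma^{-1} · (x - mu):
  Sigma^{-1} · (x - mu) = (0.2797, -0.1271).
  (x - mu)^T · [Sigma^{-1} · (x - mu)] = (3)·(0.2797) + (0)·(-0.1271) = 0.839.

Step 4 — take square root: d = √(0.839) ≈ 0.916.

d(x, mu) = √(0.839) ≈ 0.916


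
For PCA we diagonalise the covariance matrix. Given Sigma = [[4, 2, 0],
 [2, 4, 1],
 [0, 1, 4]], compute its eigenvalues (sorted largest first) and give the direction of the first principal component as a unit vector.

Step 1 — characteristic polynomial p(λ) = det(λI - Sigma) = λ³ - tr·λ² + c_1·λ - det, where tr = trace, c_1 = sum of the principal 2×2 minors, det = det(Sigma):
  tr = 4 + 4 + 4 = 12,
  c_1 = (4·4 - (2)²) + (4·4 - (0)²) + (4·4 - (1)²) = 12 + 16 + 15 = 43,
  det = 4·(4·4 - (1)²) - (2)·((2)·4 - (1)·(0)) + (0)·((2)·(1) - 4·(0)) = 4·(15) - (2)·(8) + (0)·(2) = 44.
  So p(λ) = λ³ - 12λ² + 43λ - 44.
Step 2 — look for an integer root (rational root theorem: any rational root is an integer divisor of 44). Testing λ = 4:
  p(4) = 64 - 192 + 172 - 44 = 0  ✓
  Dividing out (λ - 4): p(λ) = (λ - 4)(λ² - 8λ + 11).
Step 3 — remaining eigenvalues from the quadratic λ² - 8λ + 11 = 0:
  Δ = 8² - 4·11 = 64 - 44 = 20,  λ = (8 ± √20)/2 = (8 ± 4.4721)/2 ≈ 6.2361 or 1.7639.
  Sorted: λ_1 = 6.2361,  λ_2 = 4,  λ_3 = 1.7639  (check: sum = 12 = tr ✓).

Step 4 — unit eigenvector for λ_1 ≈ 6.2361: v spans the null space of (Sigma - λ_1 I), whose rows are
  r_1 = (-2.2361, 2, 0),  r_2 = (2, -2.2361, 1),  r_3 = (0, 1, -2.2361).
  v is orthogonal to every row, so take v ∝ r_1 × r_2 = ((2)·(1) - (0)·(-2.2361), (0)·(2) - (-2.2361)·(1), (-2.2361)·(-2.2361) - (2)·(2)) ≈ (2, 2.2361, 1).
  Let u = (2, 2.2361, 1).
  ||u|| = √((2)² + (2.2361)² + (1)²) = √(10) ≈ 3.1623,  v_1 = u/||u|| ≈ (0.6325, 0.7071, 0.3162) (||v_1|| = 1).

λ_1 = 6.2361,  λ_2 = 4,  λ_3 = 1.7639;  v_1 ≈ (0.6325, 0.7071, 0.3162)


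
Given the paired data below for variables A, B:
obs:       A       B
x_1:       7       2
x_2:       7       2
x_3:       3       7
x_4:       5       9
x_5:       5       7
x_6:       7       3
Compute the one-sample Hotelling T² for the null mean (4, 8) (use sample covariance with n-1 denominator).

Step 1 — sample mean vector:
  mean(A) = (7 + 7 + 3 + 5 + 5 + 7) / 6 = 34/6 = 5.6667
  mean(B) = (2 + 2 + 7 + 9 + 7 + 3) / 6 = 30/6 = 5
  x̄ = (5.6667, 5),  deviation x̄ - mu_0 = (5.6667, 5) - (4, 8) = (1.6667, -3).

Step 2 — sample covariance matrix, S[i,j] = (1/(n-1)) · Σ_k (x_{k,i} - mean_i) · (x_{k,j} - mean_j), divisor n-1 = 5:
  S[A,A] = ((1.3333)·(1.3333) + (1.3333)·(1.3333) + (-2.6667)·(-2.6667) + (-0.6667)·(-0.6667) + (-0.6667)·(-0.6667) + (1.3333)·(1.3333)) / 5 = 13.3333/5 = 2.6667
  S[A,B] = ((1.3333)·(-3) + (1.3333)·(-3) + (-2.6667)·(2) + (-0.6667)·(4) + (-0.6667)·(2) + (1.3333)·(-2)) / 5 = -20/5 = -4
  S[B,B] = ((-3)·(-3) + (-3)·(-3) + (2)·(2) + (4)·(4) + (2)·(2) + (-2)·(-2)) / 5 = 46/5 = 9.2
  S = [[2.6667, -4],
 [-4, 9.2]].

Step 3 — invert S. det(S) = 2.6667·9.2 - (-4)² = 8.5333.
  S^{-1} = (1/det) · [[d, -b], [-b, a]] = [[1.0781, 0.4687],
 [0.4687, 0.3125]].

Step 4 — quadratic form (x̄ - mu_0)^T · S^{-1} · (x̄ - mu_0):
  S^{-1} · (x̄ - mu_0) = (0.3906, -0.1562),
  (x̄ - mu_0)^T · [...] = (1.6667)·(0.3906) + (-3)·(-0.1562) = 1.1198.

Step 5 — scale by n: T² = 6 · 1.1198 = 6.7187.

T² ≈ 6.7187


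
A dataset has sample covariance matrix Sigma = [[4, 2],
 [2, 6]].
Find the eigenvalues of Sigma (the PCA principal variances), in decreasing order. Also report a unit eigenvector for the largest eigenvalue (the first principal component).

Step 1 — characteristic polynomial of 2×2 Sigma:
  det(Sigma - λI) = λ² - trace · λ + det = 0.
  trace = 4 + 6 = 10, det = 4·6 - (2)² = 20.
Step 2 — discriminant:
  Δ = trace² - 4·det = 100 - 80 = 20.
Step 3 — eigenvalues:
  λ = (trace ± √Δ)/2 = (10 ± 4.4721)/2,
  λ_1 = 7.2361,  λ_2 = 2.7639.

Step 4 — unit eigenvector for λ_1: solve (Sigma - λ_1 I)v = 0. First row:
  (4 - 7.2361)·v_x + (2)·v_y = 0, i.e. (-3.2361)·v_x + (2)·v_y = 0,
  so v ∝ (b, λ_1 - a) = (2, 3.2361) = u.
  ||u|| = √((2)² + (3.2361)²) = √(14.4721) ≈ 3.8042,
  v_1 = u/||u|| ≈ (0.5257, 0.8507) (||v_1|| = 1).

λ_1 = 7.2361,  λ_2 = 2.7639;  v_1 ≈ (0.5257, 0.8507)


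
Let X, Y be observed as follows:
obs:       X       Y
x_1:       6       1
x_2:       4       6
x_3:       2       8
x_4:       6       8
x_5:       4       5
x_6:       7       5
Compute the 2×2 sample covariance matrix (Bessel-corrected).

Step 1 — column means:
  mean(X) = (6 + 4 + 2 + 6 + 4 + 7) / 6 = 29/6 = 4.8333
  mean(Y) = (1 + 6 + 8 + 8 + 5 + 5) / 6 = 33/6 = 5.5

Step 2 — sample covariance S[i,j] = (1/(n-1)) · Σ_k (x_{k,i} - mean_i) · (x_{k,j} - mean_j), with n-1 = 5.
  S[X,X] = ((1.1667)·(1.1667) + (-0.8333)·(-0.8333) + (-2.8333)·(-2.8333) + (1.1667)·(1.1667) + (-0.8333)·(-0.8333) + (2.1667)·(2.1667)) / 5 = 16.8333/5 = 3.3667
  S[X,Y] = ((1.1667)·(-4.5) + (-0.8333)·(0.5) + (-2.8333)·(2.5) + (1.1667)·(2.5) + (-0.8333)·(-0.5) + (2.1667)·(-0.5)) / 5 = -10.5/5 = -2.1
  S[Y,Y] = ((-4.5)·(-4.5) + (0.5)·(0.5) + (2.5)·(2.5) + (2.5)·(2.5) + (-0.5)·(-0.5) + (-0.5)·(-0.5)) / 5 = 33.5/5 = 6.7

S is symmetric (S[j,i] = S[i,j]). Assembling:

S = [[3.3667, -2.1],
 [-2.1, 6.7]]


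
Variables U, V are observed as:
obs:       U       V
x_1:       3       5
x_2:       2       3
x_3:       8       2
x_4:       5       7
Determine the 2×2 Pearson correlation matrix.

Step 1 — column means:
  mean(U) = (3 + 2 + 8 + 5) / 4 = 18/4 = 4.5
  mean(V) = (5 + 3 + 2 + 7) / 4 = 17/4 = 4.25

Step 2 — sample variances and covariances s[i,j] = (1/(n-1)) · Σ_k (x_{k,i} - mean_i) · (x_{k,j} - mean_j), with n-1 = 3:
  s[U,U] = ((-1.5)·(-1.5) + (-2.5)·(-2.5) + (3.5)·(3.5) + (0.5)·(0.5)) / 3 = 21/3 = 7
  s[U,V] = ((-1.5)·(0.75) + (-2.5)·(-1.25) + (3.5)·(-2.25) + (0.5)·(2.75)) / 3 = -4.5/3 = -1.5
  s[V,V] = ((0.75)·(0.75) + (-1.25)·(-1.25) + (-2.25)·(-2.25) + (2.75)·(2.75)) / 3 = 14.75/3 = 4.9167
  Sample standard deviations s_i = √(s[i,i]):
  s(U) = √(7) = 2.6458
  s(V) = √(4.9167) = 2.2174

Step 3 — r_{ij} = s_{ij} / (s_i · s_j):
  r[U,U] = 1 (diagonal).
  r[U,V] = -1.5 / (2.6458 · 2.2174) = -1.5 / 5.8666 = -0.2557
  r[V,V] = 1 (diagonal).

R is symmetric with unit diagonal. Assembling:

R = [[1, -0.2557],
 [-0.2557, 1]]


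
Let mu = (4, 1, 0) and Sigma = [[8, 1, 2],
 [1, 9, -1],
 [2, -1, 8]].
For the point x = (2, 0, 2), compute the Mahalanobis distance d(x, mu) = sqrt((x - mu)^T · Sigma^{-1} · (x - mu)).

Step 1 — centre the observation: (x - mu) = (-2, -1, 2).

Step 2 — invert Sigma (cofactor / det for 3×3, or solve directly):
  Sigma^{-1} = [[0.1365, -0.0192, -0.0365],
 [-0.0192, 0.1154, 0.0192],
 [-0.0365, 0.0192, 0.1365]].

Step 3 — form the quadratic (x - mu)^T · Sigma^{-1} · (x - mu):
  Sigma^{-1} · (x - mu) = (-0.3269, -0.0385, 0.3269).
  (x - mu)^T · [Sigma^{-1} · (x - mu)] = (-2)·(-0.3269) + (-1)·(-0.0385) + (2)·(0.3269) = 1.3462.

Step 4 — take square root: d = √(1.3462) ≈ 1.1602.

d(x, mu) = √(1.3462) ≈ 1.1602


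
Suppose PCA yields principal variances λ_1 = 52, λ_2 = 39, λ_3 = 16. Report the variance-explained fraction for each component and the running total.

Step 1 — total variance = trace(Sigma) = Σ λ_i = 52 + 39 + 16 = 107.

Step 2 — fraction explained by component i = λ_i / Σ λ:
  PC1: 52/107 = 0.486
  PC2: 39/107 = 0.3645
  PC3: 16/107 = 0.1495

Step 3 — cumulative fraction after k components = (λ_1 + ... + λ_k) / Σ λ:
  k = 1: 52/107 = 0.486
  k = 2: (52 + 39)/107 = 91/107 = 0.8505
  k = 3: (52 + 39 + 16)/107 = 107/107 = 1

Summary (fraction, with percent):

explained: PC1 0.486 (48.6%), PC2 0.3645 (36.45%), PC3 0.1495 (14.95%);  cumulative: 0.486, 0.8505, 1


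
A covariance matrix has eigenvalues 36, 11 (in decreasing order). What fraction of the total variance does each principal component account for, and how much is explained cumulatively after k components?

Step 1 — total variance = trace(Sigma) = Σ λ_i = 36 + 11 = 47.

Step 2 — fraction explained by component i = λ_i / Σ λ:
  PC1: 36/47 = 0.766
  PC2: 11/47 = 0.234

Step 3 — cumulative fraction after k components = (λ_1 + ... + λ_k) / Σ λ:
  k = 1: 36/47 = 0.766
  k = 2: (36 + 11)/47 = 47/47 = 1

Summary (fraction, with percent):

explained: PC1 0.766 (76.6%), PC2 0.234 (23.4%);  cumulative: 0.766, 1


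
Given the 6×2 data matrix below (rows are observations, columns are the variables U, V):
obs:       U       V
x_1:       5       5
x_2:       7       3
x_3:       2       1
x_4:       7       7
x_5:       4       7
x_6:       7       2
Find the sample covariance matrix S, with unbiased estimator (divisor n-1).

Step 1 — column means:
  mean(U) = (5 + 7 + 2 + 7 + 4 + 7) / 6 = 32/6 = 5.3333
  mean(V) = (5 + 3 + 1 + 7 + 7 + 2) / 6 = 25/6 = 4.1667

Step 2 — sample covariance S[i,j] = (1/(n-1)) · Σ_k (x_{k,i} - mean_i) · (x_{k,j} - mean_j), with n-1 = 5.
  S[U,U] = ((-0.3333)·(-0.3333) + (1.6667)·(1.6667) + (-3.3333)·(-3.3333) + (1.6667)·(1.6667) + (-1.3333)·(-1.3333) + (1.6667)·(1.6667)) / 5 = 21.3333/5 = 4.2667
  S[U,V] = ((-0.3333)·(0.8333) + (1.6667)·(-1.1667) + (-3.3333)·(-3.1667) + (1.6667)·(2.8333) + (-1.3333)·(2.8333) + (1.6667)·(-2.1667)) / 5 = 5.6667/5 = 1.1333
  S[V,V] = ((0.8333)·(0.8333) + (-1.1667)·(-1.1667) + (-3.1667)·(-3.1667) + (2.8333)·(2.8333) + (2.8333)·(2.8333) + (-2.1667)·(-2.1667)) / 5 = 32.8333/5 = 6.5667

S is symmetric (S[j,i] = S[i,j]). Assembling:

S = [[4.2667, 1.1333],
 [1.1333, 6.5667]]


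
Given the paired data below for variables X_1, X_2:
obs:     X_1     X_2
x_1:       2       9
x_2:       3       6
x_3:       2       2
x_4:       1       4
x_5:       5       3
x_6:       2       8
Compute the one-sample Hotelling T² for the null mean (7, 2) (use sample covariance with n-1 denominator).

Step 1 — sample mean vector:
  mean(X_1) = (2 + 3 + 2 + 1 + 5 + 2) / 6 = 15/6 = 2.5
  mean(X_2) = (9 + 6 + 2 + 4 + 3 + 8) / 6 = 32/6 = 5.3333
  x̄ = (2.5, 5.3333),  deviation x̄ - mu_0 = (2.5, 5.3333) - (7, 2) = (-4.5, 3.3333).

Step 2 — sample covariance matrix, S[i,j] = (1/(n-1)) · Σ_k (x_{k,i} - mean_i) · (x_{k,j} - mean_j), divisor n-1 = 5:
  S[X_1,X_1] = ((-0.5)·(-0.5) + (0.5)·(0.5) + (-0.5)·(-0.5) + (-1.5)·(-1.5) + (2.5)·(2.5) + (-0.5)·(-0.5)) / 5 = 9.5/5 = 1.9
  S[X_1,X_2] = ((-0.5)·(3.6667) + (0.5)·(0.6667) + (-0.5)·(-3.3333) + (-1.5)·(-1.3333) + (2.5)·(-2.3333) + (-0.5)·(2.6667)) / 5 = -5/5 = -1
  S[X_2,X_2] = ((3.6667)·(3.6667) + (0.6667)·(0.6667) + (-3.3333)·(-3.3333) + (-1.3333)·(-1.3333) + (-2.3333)·(-2.3333) + (2.6667)·(2.6667)) / 5 = 39.3333/5 = 7.8667
  S = [[1.9, -1],
 [-1, 7.8667]].

Step 3 — invert S. det(S) = 1.9·7.8667 - (-1)² = 13.9467.
  S^{-1} = (1/det) · [[d, -b], [-b, a]] = [[0.5641, 0.0717],
 [0.0717, 0.1362]].

Step 4 — quadratic form (x̄ - mu_0)^T · S^{-1} · (x̄ - mu_0):
  S^{-1} · (x̄ - mu_0) = (-2.2992, 0.1315),
  (x̄ - mu_0)^T · [...] = (-4.5)·(-2.2992) + (3.3333)·(0.1315) = 10.7847.

Step 5 — scale by n: T² = 6 · 10.7847 = 64.7084.

T² ≈ 64.7084


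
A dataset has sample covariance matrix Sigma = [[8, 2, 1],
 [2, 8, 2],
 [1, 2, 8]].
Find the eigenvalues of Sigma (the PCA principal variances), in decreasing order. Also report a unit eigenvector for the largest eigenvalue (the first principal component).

Step 1 — characteristic polynomial p(λ) = det(λI - Sigma) = λ³ - tr·λ² + c_1·λ - det, where tr = trace, c_1 = sum of the principal 2×2 minors, det = det(Sigma):
  tr = 8 + 8 + 8 = 24,
  c_1 = (8·8 - (2)²) + (8·8 - (1)²) + (8·8 - (2)²) = 60 + 63 + 60 = 183,
  det = 8·(8·8 - (2)²) - (2)·((2)·8 - (2)·(1)) + (1)·((2)·(2) - 8·(1)) = 8·(60) - (2)·(14) + (1)·(-4) = 448.
  So p(λ) = λ³ - 24λ² + 183λ - 448.
Step 2 — look for an integer root (rational root theorem: any rational root is an integer divisor of 448). Testing λ = 7:
  p(7) = 343 - 1176 + 1281 - 448 = 0  ✓
  Dividing out (λ - 7): p(λ) = (λ - 7)(λ² - 17λ + 64).
Step 3 — remaining eigenvalues from the quadratic λ² - 17λ + 64 = 0:
  Δ = 17² - 4·64 = 289 - 256 = 33,  λ = (17 ± √33)/2 = (17 ± 5.7446)/2 ≈ 11.3723 or 5.6277.
  Sorted: λ_1 = 11.3723,  λ_2 = 7,  λ_3 = 5.6277  (check: sum = 24 = tr ✓).

Step 4 — unit eigenvector for λ_1 ≈ 11.3723: v spans the null space of (Sigma - λ_1 I), whose rows are
  r_1 = (-3.3723, 2, 1),  r_2 = (2, -3.3723, 2),  r_3 = (1, 2, -3.3723).
  v is orthogonal to every row, so take v ∝ r_1 × r_2 = ((2)·(2) - (1)·(-3.3723), (1)·(2) - (-3.3723)·(2), (-3.3723)·(-3.3723) - (2)·(2)) ≈ (7.3723, 8.7446, 7.3723).
  Let u = (7.3723, 8.7446, 7.3723).
  ||u|| = √((7.3723)² + (8.7446)² + (7.3723)²) = √(185.1684) ≈ 13.6077,  v_1 = u/||u|| ≈ (0.5418, 0.6426, 0.5418) (||v_1|| = 1).

λ_1 = 11.3723,  λ_2 = 7,  λ_3 = 5.6277;  v_1 ≈ (0.5418, 0.6426, 0.5418)


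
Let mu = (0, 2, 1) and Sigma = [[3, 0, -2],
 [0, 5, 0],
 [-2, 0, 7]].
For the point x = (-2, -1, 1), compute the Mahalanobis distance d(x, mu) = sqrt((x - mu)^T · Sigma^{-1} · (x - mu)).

Step 1 — centre the observation: (x - mu) = (-2, -3, 0).

Step 2 — invert Sigma (cofactor / det for 3×3, or solve directly):
  Sigma^{-1} = [[0.4118, 0, 0.1176],
 [0, 0.2, 0],
 [0.1176, 0, 0.1765]].

Step 3 — form the quadratic (x - mu)^T · Sigma^{-1} · (x - mu):
  Sigma^{-1} · (x - mu) = (-0.8235, -0.6, -0.2353).
  (x - mu)^T · [Sigma^{-1} · (x - mu)] = (-2)·(-0.8235) + (-3)·(-0.6) + (0)·(-0.2353) = 3.4471.

Step 4 — take square root: d = √(3.4471) ≈ 1.8566.

d(x, mu) = √(3.4471) ≈ 1.8566


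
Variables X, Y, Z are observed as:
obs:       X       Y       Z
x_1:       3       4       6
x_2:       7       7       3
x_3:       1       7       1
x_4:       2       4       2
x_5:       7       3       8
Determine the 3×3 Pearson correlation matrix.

Step 1 — column means:
  mean(X) = (3 + 7 + 1 + 2 + 7) / 5 = 20/5 = 4
  mean(Y) = (4 + 7 + 7 + 4 + 3) / 5 = 25/5 = 5
  mean(Z) = (6 + 3 + 1 + 2 + 8) / 5 = 20/5 = 4

Step 2 — sample variances and covariances s[i,j] = (1/(n-1)) · Σ_k (x_{k,i} - mean_i) · (x_{k,j} - mean_j), with n-1 = 4:
  s[X,X] = ((-1)·(-1) + (3)·(3) + (-3)·(-3) + (-2)·(-2) + (3)·(3)) / 4 = 32/4 = 8
  s[X,Y] = ((-1)·(-1) + (3)·(2) + (-3)·(2) + (-2)·(-1) + (3)·(-2)) / 4 = -3/4 = -0.75
  s[X,Z] = ((-1)·(2) + (3)·(-1) + (-3)·(-3) + (-2)·(-2) + (3)·(4)) / 4 = 20/4 = 5
  s[Y,Y] = ((-1)·(-1) + (2)·(2) + (2)·(2) + (-1)·(-1) + (-2)·(-2)) / 4 = 14/4 = 3.5
  s[Y,Z] = ((-1)·(2) + (2)·(-1) + (2)·(-3) + (-1)·(-2) + (-2)·(4)) / 4 = -16/4 = -4
  s[Z,Z] = ((2)·(2) + (-1)·(-1) + (-3)·(-3) + (-2)·(-2) + (4)·(4)) / 4 = 34/4 = 8.5
  Sample standard deviations s_i = √(s[i,i]):
  s(X) = √(8) = 2.8284
  s(Y) = √(3.5) = 1.8708
  s(Z) = √(8.5) = 2.9155

Step 3 — r_{ij} = s_{ij} / (s_i · s_j):
  r[X,X] = 1 (diagonal).
  r[X,Y] = -0.75 / (2.8284 · 1.8708) = -0.75 / 5.2915 = -0.1417
  r[X,Z] = 5 / (2.8284 · 2.9155) = 5 / 8.2462 = 0.6063
  r[Y,Y] = 1 (diagonal).
  r[Y,Z] = -4 / (1.8708 · 2.9155) = -4 / 5.4544 = -0.7334
  r[Z,Z] = 1 (diagonal).

R is symmetric with unit diagonal. Assembling:

R = [[1, -0.1417, 0.6063],
 [-0.1417, 1, -0.7334],
 [0.6063, -0.7334, 1]]


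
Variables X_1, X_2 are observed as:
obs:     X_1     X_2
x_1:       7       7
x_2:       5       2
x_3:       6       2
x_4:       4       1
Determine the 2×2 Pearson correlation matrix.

Step 1 — column means:
  mean(X_1) = (7 + 5 + 6 + 4) / 4 = 22/4 = 5.5
  mean(X_2) = (7 + 2 + 2 + 1) / 4 = 12/4 = 3

Step 2 — sample variances and covariances s[i,j] = (1/(n-1)) · Σ_k (x_{k,i} - mean_i) · (x_{k,j} - mean_j), with n-1 = 3:
  s[X_1,X_1] = ((1.5)·(1.5) + (-0.5)·(-0.5) + (0.5)·(0.5) + (-1.5)·(-1.5)) / 3 = 5/3 = 1.6667
  s[X_1,X_2] = ((1.5)·(4) + (-0.5)·(-1) + (0.5)·(-1) + (-1.5)·(-2)) / 3 = 9/3 = 3
  s[X_2,X_2] = ((4)·(4) + (-1)·(-1) + (-1)·(-1) + (-2)·(-2)) / 3 = 22/3 = 7.3333
  Sample standard deviations s_i = √(s[i,i]):
  s(X_1) = √(1.6667) = 1.291
  s(X_2) = √(7.3333) = 2.708

Step 3 — r_{ij} = s_{ij} / (s_i · s_j):
  r[X_1,X_1] = 1 (diagonal).
  r[X_1,X_2] = 3 / (1.291 · 2.708) = 3 / 3.496 = 0.8581
  r[X_2,X_2] = 1 (diagonal).

R is symmetric with unit diagonal. Assembling:

R = [[1, 0.8581],
 [0.8581, 1]]


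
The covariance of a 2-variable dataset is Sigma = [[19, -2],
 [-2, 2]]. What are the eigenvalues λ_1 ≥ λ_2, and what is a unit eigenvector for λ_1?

Step 1 — characteristic polynomial of 2×2 Sigma:
  det(Sigma - λI) = λ² - trace · λ + det = 0.
  trace = 19 + 2 = 21, det = 19·2 - (-2)² = 34.
Step 2 — discriminant:
  Δ = trace² - 4·det = 441 - 136 = 305.
Step 3 — eigenvalues:
  λ = (trace ± √Δ)/2 = (21 ± 17.4642)/2,
  λ_1 = 19.2321,  λ_2 = 1.7679.

Step 4 — unit eigenvector for λ_1: solve (Sigma - λ_1 I)v = 0. First row:
  (19 - 19.2321)·v_x + (-2)·v_y = 0, i.e. (-0.2321)·v_x + (-2)·v_y = 0,
  so v ∝ (b, λ_1 - a) = (-2, 0.2321); multiply by -1 so the first entry is positive: u = (2, -0.2321).
  ||u|| = √((2)² + (-0.2321)²) = √(4.0539) ≈ 2.0134,
  v_1 = u/||u|| ≈ (0.9933, -0.1153) (||v_1|| = 1).

λ_1 = 19.2321,  λ_2 = 1.7679;  v_1 ≈ (0.9933, -0.1153)


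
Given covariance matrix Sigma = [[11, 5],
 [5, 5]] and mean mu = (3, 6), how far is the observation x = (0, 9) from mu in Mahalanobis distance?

Step 1 — centre the observation: (x - mu) = (-3, 3).

Step 2 — invert Sigma. det(Sigma) = 11·5 - (5)² = 30.
  Sigma^{-1} = (1/det) · [[d, -b], [-b, a]] = [[0.1667, -0.1667],
 [-0.1667, 0.3667]].

Step 3 — form the quadratic (x - mu)^T · Sigma^{-1} · (x - mu):
  Sigma^{-1} · (x - mu) = (-1, 1.6).
  (x - mu)^T · [Sigma^{-1} · (x - mu)] = (-3)·(-1) + (3)·(1.6) = 7.8.

Step 4 — take square root: d = √(7.8) ≈ 2.7928.

d(x, mu) = √(7.8) ≈ 2.7928


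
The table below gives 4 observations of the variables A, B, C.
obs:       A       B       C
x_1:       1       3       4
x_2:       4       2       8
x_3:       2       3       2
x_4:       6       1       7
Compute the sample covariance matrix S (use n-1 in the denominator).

Step 1 — column means:
  mean(A) = (1 + 4 + 2 + 6) / 4 = 13/4 = 3.25
  mean(B) = (3 + 2 + 3 + 1) / 4 = 9/4 = 2.25
  mean(C) = (4 + 8 + 2 + 7) / 4 = 21/4 = 5.25

Step 2 — sample covariance S[i,j] = (1/(n-1)) · Σ_k (x_{k,i} - mean_i) · (x_{k,j} - mean_j), with n-1 = 3.
  S[A,A] = ((-2.25)·(-2.25) + (0.75)·(0.75) + (-1.25)·(-1.25) + (2.75)·(2.75)) / 3 = 14.75/3 = 4.9167
  S[A,B] = ((-2.25)·(0.75) + (0.75)·(-0.25) + (-1.25)·(0.75) + (2.75)·(-1.25)) / 3 = -6.25/3 = -2.0833
  S[A,C] = ((-2.25)·(-1.25) + (0.75)·(2.75) + (-1.25)·(-3.25) + (2.75)·(1.75)) / 3 = 13.75/3 = 4.5833
  S[B,B] = ((0.75)·(0.75) + (-0.25)·(-0.25) + (0.75)·(0.75) + (-1.25)·(-1.25)) / 3 = 2.75/3 = 0.9167
  S[B,C] = ((0.75)·(-1.25) + (-0.25)·(2.75) + (0.75)·(-3.25) + (-1.25)·(1.75)) / 3 = -6.25/3 = -2.0833
  S[C,C] = ((-1.25)·(-1.25) + (2.75)·(2.75) + (-3.25)·(-3.25) + (1.75)·(1.75)) / 3 = 22.75/3 = 7.5833

S is symmetric (S[j,i] = S[i,j]). Assembling:

S = [[4.9167, -2.0833, 4.5833],
 [-2.0833, 0.9167, -2.0833],
 [4.5833, -2.0833, 7.5833]]


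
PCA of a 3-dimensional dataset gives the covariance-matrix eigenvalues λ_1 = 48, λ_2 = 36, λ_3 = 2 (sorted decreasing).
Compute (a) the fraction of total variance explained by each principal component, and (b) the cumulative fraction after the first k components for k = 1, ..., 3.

Step 1 — total variance = trace(Sigma) = Σ λ_i = 48 + 36 + 2 = 86.

Step 2 — fraction explained by component i = λ_i / Σ λ:
  PC1: 48/86 = 0.5581
  PC2: 36/86 = 0.4186
  PC3: 2/86 = 0.0233

Step 3 — cumulative fraction after k components = (λ_1 + ... + λ_k) / Σ λ:
  k = 1: 48/86 = 0.5581
  k = 2: (48 + 36)/86 = 84/86 = 0.9767
  k = 3: (48 + 36 + 2)/86 = 86/86 = 1

Summary (fraction, with percent):

explained: PC1 0.5581 (55.81%), PC2 0.4186 (41.86%), PC3 0.0233 (2.33%);  cumulative: 0.5581, 0.9767, 1


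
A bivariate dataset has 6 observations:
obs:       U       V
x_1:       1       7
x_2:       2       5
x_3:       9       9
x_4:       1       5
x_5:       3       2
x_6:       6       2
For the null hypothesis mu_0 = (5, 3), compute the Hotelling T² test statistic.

Step 1 — sample mean vector:
  mean(U) = (1 + 2 + 9 + 1 + 3 + 6) / 6 = 22/6 = 3.6667
  mean(V) = (7 + 5 + 9 + 5 + 2 + 2) / 6 = 30/6 = 5
  x̄ = (3.6667, 5),  deviation x̄ - mu_0 = (3.6667, 5) - (5, 3) = (-1.3333, 2).

Step 2 — sample covariance matrix, S[i,j] = (1/(n-1)) · Σ_k (x_{k,i} - mean_i) · (x_{k,j} - mean_j), divisor n-1 = 5:
  S[U,U] = ((-2.6667)·(-2.6667) + (-1.6667)·(-1.6667) + (5.3333)·(5.3333) + (-2.6667)·(-2.6667) + (-0.6667)·(-0.6667) + (2.3333)·(2.3333)) / 5 = 51.3333/5 = 10.2667
  S[U,V] = ((-2.6667)·(2) + (-1.6667)·(0) + (5.3333)·(4) + (-2.6667)·(0) + (-0.6667)·(-3) + (2.3333)·(-3)) / 5 = 11/5 = 2.2
  S[V,V] = ((2)·(2) + (0)·(0) + (4)·(4) + (0)·(0) + (-3)·(-3) + (-3)·(-3)) / 5 = 38/5 = 7.6
  S = [[10.2667, 2.2],
 [2.2, 7.6]].

Step 3 — invert S. det(S) = 10.2667·7.6 - (2.2)² = 73.1867.
  S^{-1} = (1/det) · [[d, -b], [-b, a]] = [[0.1038, -0.0301],
 [-0.0301, 0.1403]].

Step 4 — quadratic form (x̄ - mu_0)^T · S^{-1} · (x̄ - mu_0):
  S^{-1} · (x̄ - mu_0) = (-0.1986, 0.3206),
  (x̄ - mu_0)^T · [...] = (-1.3333)·(-0.1986) + (2)·(0.3206) = 0.9061.

Step 5 — scale by n: T² = 6 · 0.9061 = 5.4363.

T² ≈ 5.4363


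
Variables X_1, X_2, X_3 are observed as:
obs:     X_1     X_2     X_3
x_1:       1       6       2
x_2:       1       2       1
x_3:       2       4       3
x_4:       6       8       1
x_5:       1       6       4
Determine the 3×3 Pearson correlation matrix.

Step 1 — column means:
  mean(X_1) = (1 + 1 + 2 + 6 + 1) / 5 = 11/5 = 2.2
  mean(X_2) = (6 + 2 + 4 + 8 + 6) / 5 = 26/5 = 5.2
  mean(X_3) = (2 + 1 + 3 + 1 + 4) / 5 = 11/5 = 2.2

Step 2 — sample variances and covariances s[i,j] = (1/(n-1)) · Σ_k (x_{k,i} - mean_i) · (x_{k,j} - mean_j), with n-1 = 4:
  s[X_1,X_1] = ((-1.2)·(-1.2) + (-1.2)·(-1.2) + (-0.2)·(-0.2) + (3.8)·(3.8) + (-1.2)·(-1.2)) / 4 = 18.8/4 = 4.7
  s[X_1,X_2] = ((-1.2)·(0.8) + (-1.2)·(-3.2) + (-0.2)·(-1.2) + (3.8)·(2.8) + (-1.2)·(0.8)) / 4 = 12.8/4 = 3.2
  s[X_1,X_3] = ((-1.2)·(-0.2) + (-1.2)·(-1.2) + (-0.2)·(0.8) + (3.8)·(-1.2) + (-1.2)·(1.8)) / 4 = -5.2/4 = -1.3
  s[X_2,X_2] = ((0.8)·(0.8) + (-3.2)·(-3.2) + (-1.2)·(-1.2) + (2.8)·(2.8) + (0.8)·(0.8)) / 4 = 20.8/4 = 5.2
  s[X_2,X_3] = ((0.8)·(-0.2) + (-3.2)·(-1.2) + (-1.2)·(0.8) + (2.8)·(-1.2) + (0.8)·(1.8)) / 4 = 0.8/4 = 0.2
  s[X_3,X_3] = ((-0.2)·(-0.2) + (-1.2)·(-1.2) + (0.8)·(0.8) + (-1.2)·(-1.2) + (1.8)·(1.8)) / 4 = 6.8/4 = 1.7
  Sample standard deviations s_i = √(s[i,i]):
  s(X_1) = √(4.7) = 2.1679
  s(X_2) = √(5.2) = 2.2804
  s(X_3) = √(1.7) = 1.3038

Step 3 — r_{ij} = s_{ij} / (s_i · s_j):
  r[X_1,X_1] = 1 (diagonal).
  r[X_1,X_2] = 3.2 / (2.1679 · 2.2804) = 3.2 / 4.9437 = 0.6473
  r[X_1,X_3] = -1.3 / (2.1679 · 1.3038) = -1.3 / 2.8267 = -0.4599
  r[X_2,X_2] = 1 (diagonal).
  r[X_2,X_3] = 0.2 / (2.2804 · 1.3038) = 0.2 / 2.9732 = 0.0673
  r[X_3,X_3] = 1 (diagonal).

R is symmetric with unit diagonal. Assembling:

R = [[1, 0.6473, -0.4599],
 [0.6473, 1, 0.0673],
 [-0.4599, 0.0673, 1]]


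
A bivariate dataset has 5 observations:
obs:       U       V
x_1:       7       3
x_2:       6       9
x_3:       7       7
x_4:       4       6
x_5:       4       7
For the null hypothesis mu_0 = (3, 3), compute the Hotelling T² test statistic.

Step 1 — sample mean vector:
  mean(U) = (7 + 6 + 7 + 4 + 4) / 5 = 28/5 = 5.6
  mean(V) = (3 + 9 + 7 + 6 + 7) / 5 = 32/5 = 6.4
  x̄ = (5.6, 6.4),  deviation x̄ - mu_0 = (5.6, 6.4) - (3, 3) = (2.6, 3.4).

Step 2 — sample covariance matrix, S[i,j] = (1/(n-1)) · Σ_k (x_{k,i} - mean_i) · (x_{k,j} - mean_j), divisor n-1 = 4:
  S[U,U] = ((1.4)·(1.4) + (0.4)·(0.4) + (1.4)·(1.4) + (-1.6)·(-1.6) + (-1.6)·(-1.6)) / 4 = 9.2/4 = 2.3
  S[U,V] = ((1.4)·(-3.4) + (0.4)·(2.6) + (1.4)·(0.6) + (-1.6)·(-0.4) + (-1.6)·(0.6)) / 4 = -3.2/4 = -0.8
  S[V,V] = ((-3.4)·(-3.4) + (2.6)·(2.6) + (0.6)·(0.6) + (-0.4)·(-0.4) + (0.6)·(0.6)) / 4 = 19.2/4 = 4.8
  S = [[2.3, -0.8],
 [-0.8, 4.8]].

Step 3 — invert S. det(S) = 2.3·4.8 - (-0.8)² = 10.4.
  S^{-1} = (1/det) · [[d, -b], [-b, a]] = [[0.4615, 0.0769],
 [0.0769, 0.2212]].

Step 4 — quadratic form (x̄ - mu_0)^T · S^{-1} · (x̄ - mu_0):
  S^{-1} · (x̄ - mu_0) = (1.4615, 0.9519),
  (x̄ - mu_0)^T · [...] = (2.6)·(1.4615) + (3.4)·(0.9519) = 7.0365.

Step 5 — scale by n: T² = 5 · 7.0365 = 35.1827.

T² ≈ 35.1827


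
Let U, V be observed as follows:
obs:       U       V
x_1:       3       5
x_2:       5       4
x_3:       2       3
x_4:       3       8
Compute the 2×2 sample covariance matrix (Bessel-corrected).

Step 1 — column means:
  mean(U) = (3 + 5 + 2 + 3) / 4 = 13/4 = 3.25
  mean(V) = (5 + 4 + 3 + 8) / 4 = 20/4 = 5

Step 2 — sample covariance S[i,j] = (1/(n-1)) · Σ_k (x_{k,i} - mean_i) · (x_{k,j} - mean_j), with n-1 = 3.
  S[U,U] = ((-0.25)·(-0.25) + (1.75)·(1.75) + (-1.25)·(-1.25) + (-0.25)·(-0.25)) / 3 = 4.75/3 = 1.5833
  S[U,V] = ((-0.25)·(0) + (1.75)·(-1) + (-1.25)·(-2) + (-0.25)·(3)) / 3 = 0/3 = 0
  S[V,V] = ((0)·(0) + (-1)·(-1) + (-2)·(-2) + (3)·(3)) / 3 = 14/3 = 4.6667

S is symmetric (S[j,i] = S[i,j]). Assembling:

S = [[1.5833, 0],
 [0, 4.6667]]


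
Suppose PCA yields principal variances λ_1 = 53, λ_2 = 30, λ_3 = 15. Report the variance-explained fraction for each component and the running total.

Step 1 — total variance = trace(Sigma) = Σ λ_i = 53 + 30 + 15 = 98.

Step 2 — fraction explained by component i = λ_i / Σ λ:
  PC1: 53/98 = 0.5408
  PC2: 30/98 = 0.3061
  PC3: 15/98 = 0.1531

Step 3 — cumulative fraction after k components = (λ_1 + ... + λ_k) / Σ λ:
  k = 1: 53/98 = 0.5408
  k = 2: (53 + 30)/98 = 83/98 = 0.8469
  k = 3: (53 + 30 + 15)/98 = 98/98 = 1

Summary (fraction, with percent):

explained: PC1 0.5408 (54.08%), PC2 0.3061 (30.61%), PC3 0.1531 (15.31%);  cumulative: 0.5408, 0.8469, 1


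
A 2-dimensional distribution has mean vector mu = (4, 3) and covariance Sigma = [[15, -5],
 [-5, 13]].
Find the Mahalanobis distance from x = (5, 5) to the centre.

Step 1 — centre the observation: (x - mu) = (1, 2).

Step 2 — invert Sigma. det(Sigma) = 15·13 - (-5)² = 170.
  Sigma^{-1} = (1/det) · [[d, -b], [-b, a]] = [[0.0765, 0.0294],
 [0.0294, 0.0882]].

Step 3 — form the quadratic (x - mu)^T · Sigma^{-1} · (x - mu):
  Sigma^{-1} · (x - mu) = (0.1353, 0.2059).
  (x - mu)^T · [Sigma^{-1} · (x - mu)] = (1)·(0.1353) + (2)·(0.2059) = 0.5471.

Step 4 — take square root: d = √(0.5471) ≈ 0.7396.

d(x, mu) = √(0.5471) ≈ 0.7396


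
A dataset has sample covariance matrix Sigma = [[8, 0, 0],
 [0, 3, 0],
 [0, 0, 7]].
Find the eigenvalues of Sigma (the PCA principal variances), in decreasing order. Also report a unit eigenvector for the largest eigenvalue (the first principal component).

Step 1 — characteristic polynomial p(λ) = det(λI - Sigma) = λ³ - tr·λ² + c_1·λ - det, where tr = trace, c_1 = sum of the principal 2×2 minors, det = det(Sigma):
  tr = 8 + 3 + 7 = 18,
  c_1 = (8·3 - (0)²) + (8·7 - (0)²) + (3·7 - (0)²) = 24 + 56 + 21 = 101,
  det = 8·(3·7 - (0)²) - (0)·((0)·7 - (0)·(0)) + (0)·((0)·(0) - 3·(0)) = 8·(21) - (0)·(0) + (0)·(0) = 168.
  So p(λ) = λ³ - 18λ² + 101λ - 168.
Step 2 — look for an integer root (rational root theorem: any rational root is an integer divisor of 168). Testing λ = 3:
  p(3) = 27 - 162 + 303 - 168 = 0  ✓
  Dividing out (λ - 3): p(λ) = (λ - 3)(λ² - 15λ + 56).
Step 3 — remaining eigenvalues from the quadratic λ² - 15λ + 56 = 0:
  Δ = 15² - 4·56 = 225 - 224 = 1,  λ = (15 ± √1)/2 = (15 ± 1)/2 = 8 or 7.
  Sorted: λ_1 = 8,  λ_2 = 7,  λ_3 = 3  (check: sum = 18 = tr ✓).

Step 4 — unit eigenvector for λ_1 = 8: v spans the null space of (Sigma - λ_1 I), whose rows are
  r_1 = (0, 0, 0),  r_2 = (0, -5, 0),  r_3 = (0, 0, -1).
  v is orthogonal to every row, so take v ∝ r_2 × r_3 = ((-5)·(-1) - (0)·(0), (0)·(0) - (0)·(-1), (0)·(0) - (-5)·(0)) = (5, 0, 0).
  Rescale (divide by 5): u = (1, 0, 0).
  ||u|| = √((1)² + (0)² + (0)²) = √(1) = 1,  v_1 = u/||u|| ≈ (1, 0, 0) (||v_1|| = 1).

λ_1 = 8,  λ_2 = 7,  λ_3 = 3;  v_1 ≈ (1, 0, 0)


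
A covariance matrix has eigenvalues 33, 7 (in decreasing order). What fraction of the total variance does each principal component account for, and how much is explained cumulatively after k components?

Step 1 — total variance = trace(Sigma) = Σ λ_i = 33 + 7 = 40.

Step 2 — fraction explained by component i = λ_i / Σ λ:
  PC1: 33/40 = 0.825
  PC2: 7/40 = 0.175

Step 3 — cumulative fraction after k components = (λ_1 + ... + λ_k) / Σ λ:
  k = 1: 33/40 = 0.825
  k = 2: (33 + 7)/40 = 40/40 = 1

Summary (fraction, with percent):

explained: PC1 0.825 (82.5%), PC2 0.175 (17.5%);  cumulative: 0.825, 1


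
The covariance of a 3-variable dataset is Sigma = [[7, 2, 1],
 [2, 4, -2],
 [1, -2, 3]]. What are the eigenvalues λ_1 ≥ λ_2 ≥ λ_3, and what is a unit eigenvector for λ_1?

Step 1 — characteristic polynomial p(λ) = det(λI - Sigma) = λ³ - tr·λ² + c_1·λ - det, where tr = trace, c_1 = sum of the principal 2×2 minors, det = det(Sigma):
  tr = 7 + 4 + 3 = 14,
  c_1 = (7·4 - (2)²) + (7·3 - (1)²) + (4·3 - (-2)²) = 24 + 20 + 8 = 52,
  det = 7·(4·3 - (-2)²) - (2)·((2)·3 - (-2)·(1)) + (1)·((2)·(-2) - 4·(1)) = 7·(8) - (2)·(8) + (1)·(-8) = 32.
  So p(λ) = λ³ - 14λ² + 52λ - 32.
Step 2 — look for an integer root (rational root theorem: any rational root is an integer divisor of 32). Testing λ = 8:
  p(8) = 512 - 896 + 416 - 32 = 0  ✓
  Dividing out (λ - 8): p(λ) = (λ - 8)(λ² - 6λ + 4).
Step 3 — remaining eigenvalues from the quadratic λ² - 6λ + 4 = 0:
  Δ = 6² - 4·4 = 36 - 16 = 20,  λ = (6 ± √20)/2 = (6 ± 4.4721)/2 ≈ 5.2361 or 0.7639.
  Sorted: λ_1 = 8,  λ_2 = 5.2361,  λ_3 = 0.7639  (check: sum = 14 = tr ✓).

Step 4 — unit eigenvector for λ_1 = 8: v spans the null space of (Sigma - λ_1 I), whose rows are
  r_1 = (-1, 2, 1),  r_2 = (2, -4, -2),  r_3 = (1, -2, -5).
  v is orthogonal to every row, so take v ∝ r_1 × r_3 = ((2)·(-5) - (1)·(-2), (1)·(1) - (-1)·(-5), (-1)·(-2) - (2)·(1)) = (-8, -4, 0).
  Rescale (divide by 4; multiply by -1 so the first nonzero entry is positive): u = (2, 1, 0).
  ||u|| = √((2)² + (1)² + (0)²) = √(5) ≈ 2.2361,  v_1 = u/||u|| ≈ (0.8944, 0.4472, 0) (||v_1|| = 1).

λ_1 = 8,  λ_2 = 5.2361,  λ_3 = 0.7639;  v_1 ≈ (0.8944, 0.4472, 0)
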